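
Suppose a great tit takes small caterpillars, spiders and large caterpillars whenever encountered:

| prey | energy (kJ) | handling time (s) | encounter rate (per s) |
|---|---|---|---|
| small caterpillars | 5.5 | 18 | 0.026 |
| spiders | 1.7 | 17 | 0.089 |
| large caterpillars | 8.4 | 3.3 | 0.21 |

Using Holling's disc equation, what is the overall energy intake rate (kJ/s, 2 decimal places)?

0.56 kJ/s

Energy encountered per unit search time: 0.026×5.5 + 0.089×1.7 + 0.21×8.4 = 2.058 kJ/s.
Handling time per unit search time: 0.026×18 + 0.089×17 + 0.21×3.3 = 2.674.
Rate = 2.058/(1 + 2.674) = 0.5602 kJ/s.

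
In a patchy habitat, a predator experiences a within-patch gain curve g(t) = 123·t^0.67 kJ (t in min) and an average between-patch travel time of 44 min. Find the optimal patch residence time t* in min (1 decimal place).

89.3 min

Maximise g(t)/(T+t): set derivative to zero → g'(t)(T+t) = g(t).
g'(t) = 0.67·123·t^-0.33. Setting 0.67·123·t^-0.33 = 123·t^0.67/(44+t) gives 0.67(44+t) = t, so 0.33·t = 0.67×44.
t* = 0.67×44/0.33 = 89.33 min.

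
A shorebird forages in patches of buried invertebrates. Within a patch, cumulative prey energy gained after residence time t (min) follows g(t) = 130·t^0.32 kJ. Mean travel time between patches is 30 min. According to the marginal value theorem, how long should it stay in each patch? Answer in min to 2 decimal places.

14.12 min

Maximise g(t)/(T+t): set derivative to zero → g'(t)(T+t) = g(t).
g'(t) = 0.32·130·t^-0.68. Setting 0.32·130·t^-0.68 = 130·t^0.32/(30+t) gives 0.32(30+t) = t, so 0.68·t = 0.32×30.
t* = 0.32×30/0.68 = 14.12 min.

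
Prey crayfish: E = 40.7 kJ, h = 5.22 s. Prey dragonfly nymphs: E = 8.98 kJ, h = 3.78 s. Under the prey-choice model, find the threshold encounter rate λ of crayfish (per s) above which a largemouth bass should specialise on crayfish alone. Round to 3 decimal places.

0.084 per s

The zero-one rule: include dragonfly nymphs iff E₂/h₂ > λE₁/(1+λh₁). Equality gives the switch point.
λE₁h₂ = E₂ + λE₂h₁ ⇒ λ = E₂/(E₁h₂ − E₂h₁) = 8.98/(153.8 − 46.88) = 0.08395 per s.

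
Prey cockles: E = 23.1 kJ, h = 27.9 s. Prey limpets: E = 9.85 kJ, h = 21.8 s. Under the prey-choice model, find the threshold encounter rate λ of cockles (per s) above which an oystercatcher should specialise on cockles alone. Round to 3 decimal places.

0.043 per s

At the threshold, the rate on cockles alone equals the profitability of limpets: λ·23.1/(1 + λ·27.9) = 9.85/21.8 = 0.4518.
Rearranging, λ(23.1 − 0.4518×27.9) = 0.4518, so λ = 0.4518/10.49 = 0.04306 per s.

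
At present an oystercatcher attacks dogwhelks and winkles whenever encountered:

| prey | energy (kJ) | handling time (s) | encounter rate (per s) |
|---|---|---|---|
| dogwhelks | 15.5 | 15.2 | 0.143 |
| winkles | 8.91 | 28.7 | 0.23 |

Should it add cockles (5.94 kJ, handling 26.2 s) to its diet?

No

On dogwhelks and winkles alone, R = ΣλE/(1+Σλh) = 4.266/9.775 = 0.4364 kJ/s.
Profitability of cockles: 5.94/26.2 = 0.2267 kJ/s.
Since 0.2267 < R, time spent handling cockles is better spent searching.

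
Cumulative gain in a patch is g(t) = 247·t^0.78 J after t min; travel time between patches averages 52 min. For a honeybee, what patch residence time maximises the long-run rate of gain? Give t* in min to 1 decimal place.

184.4 min

By the marginal value theorem, leave when the instantaneous gain rate g'(t) equals the habitat-wide average g(t)/(T + t).
g'(t) = 0.78·247·t^-0.22. Setting 0.78·247·t^-0.22 = 247·t^0.78/(52+t) gives 0.78(52+t) = t, so 0.22·t = 0.78×52.
t* = 0.78×52/0.22 = 184.4 min.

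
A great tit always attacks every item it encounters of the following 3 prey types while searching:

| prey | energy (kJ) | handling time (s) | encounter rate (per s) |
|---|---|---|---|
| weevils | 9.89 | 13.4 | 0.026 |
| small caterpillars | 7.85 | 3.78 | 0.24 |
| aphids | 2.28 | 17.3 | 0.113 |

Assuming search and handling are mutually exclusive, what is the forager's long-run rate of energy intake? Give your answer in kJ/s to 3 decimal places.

R = Σλ_iE_i / (1 + Σλ_ih_i)
Numerator: 0.026×9.89 + 0.24×7.85 + 0.113×2.28 = 2.399
Denominator: 1 + 0.026×13.4 + 0.24×3.78 + 0.113×17.3 = 4.21
R = 2.399/4.21 = 0.5697 kJ/s

0.570 kJ/s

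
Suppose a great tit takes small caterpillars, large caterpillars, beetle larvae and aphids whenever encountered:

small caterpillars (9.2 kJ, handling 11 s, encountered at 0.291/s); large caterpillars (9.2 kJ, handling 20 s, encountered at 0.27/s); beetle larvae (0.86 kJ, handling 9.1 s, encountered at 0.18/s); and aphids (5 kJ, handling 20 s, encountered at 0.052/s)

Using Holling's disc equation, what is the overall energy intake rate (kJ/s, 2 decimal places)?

R = (0.291×9.2 + 0.27×9.2 + 0.18×0.86 + 0.052×5) / (1 + 0.291×11 + 0.27×20 + 0.18×9.1 + 0.052×20) = 5.576/12.28 = 0.4541 kJ/s.

0.45 kJ/s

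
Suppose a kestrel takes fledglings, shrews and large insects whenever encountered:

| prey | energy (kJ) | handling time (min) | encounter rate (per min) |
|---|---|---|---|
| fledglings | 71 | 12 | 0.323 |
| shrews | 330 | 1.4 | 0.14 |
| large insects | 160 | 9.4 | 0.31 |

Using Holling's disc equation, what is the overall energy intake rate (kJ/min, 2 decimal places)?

Energy encountered per unit search time: 0.323×71 + 0.14×330 + 0.31×160 = 118.7 kJ/min.
Handling time per unit search time: 0.323×12 + 0.14×1.4 + 0.31×9.4 = 6.986.
Rate = 118.7/(1 + 6.986) = 14.87 kJ/min.

14.87 kJ/min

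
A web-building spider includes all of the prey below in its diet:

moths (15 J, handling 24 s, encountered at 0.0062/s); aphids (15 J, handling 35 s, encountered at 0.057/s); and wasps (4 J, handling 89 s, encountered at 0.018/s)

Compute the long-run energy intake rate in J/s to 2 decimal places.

Energy encountered per unit search time: 0.0062×15 + 0.057×15 + 0.018×4 = 1.02 J/s.
Handling time per unit search time: 0.0062×24 + 0.057×35 + 0.018×89 = 3.746.
Rate = 1.02/(1 + 3.746) = 0.2149 J/s.

0.21 J/s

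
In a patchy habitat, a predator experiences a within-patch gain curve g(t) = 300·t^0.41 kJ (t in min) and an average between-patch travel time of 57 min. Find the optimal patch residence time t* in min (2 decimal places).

39.61 min

Maximise g(t)/(T+t): set derivative to zero → g'(t)(T+t) = g(t).
g'(t) = 0.41·300·t^-0.59. Setting 0.41·300·t^-0.59 = 300·t^0.41/(57+t) gives 0.41(57+t) = t, so 0.59·t = 0.41×57.
t* = 0.41×57/0.59 = 39.61 min.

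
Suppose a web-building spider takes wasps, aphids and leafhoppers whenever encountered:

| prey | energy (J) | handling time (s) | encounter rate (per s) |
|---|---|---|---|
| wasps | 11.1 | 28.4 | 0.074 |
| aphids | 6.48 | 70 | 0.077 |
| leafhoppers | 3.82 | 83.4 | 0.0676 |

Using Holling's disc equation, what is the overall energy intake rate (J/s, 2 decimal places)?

0.11 J/s

R = (0.074×11.1 + 0.077×6.48 + 0.0676×3.82) / (1 + 0.074×28.4 + 0.077×70 + 0.0676×83.4) = 1.579/14.13 = 0.1117 J/s.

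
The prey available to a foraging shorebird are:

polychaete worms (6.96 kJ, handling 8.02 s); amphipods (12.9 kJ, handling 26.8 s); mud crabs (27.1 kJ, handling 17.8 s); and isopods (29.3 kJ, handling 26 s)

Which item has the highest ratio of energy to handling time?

Profitability E/h (kJ/s): polychaete worms = 6.96/8.02 = 0.868, amphipods = 12.9/26.8 = 0.481, mud crabs = 27.1/17.8 = 1.52, isopods = 29.3/26 = 1.13.
Ranked: mud crabs > isopods > polychaete worms > amphipods.

mud crabs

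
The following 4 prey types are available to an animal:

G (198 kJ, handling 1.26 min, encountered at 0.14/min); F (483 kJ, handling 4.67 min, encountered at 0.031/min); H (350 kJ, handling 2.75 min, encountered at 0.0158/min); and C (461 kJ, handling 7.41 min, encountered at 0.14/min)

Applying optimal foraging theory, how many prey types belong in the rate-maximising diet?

Rank by E/h (kJ/min): G 157, H 127, F 103, C 62.2. Include each in turn until the next type's E/h falls below the running intake rate.
Rate on top 1: 23.56. H: 127 > 23.56 → include.
Rate on top 2: 27.26. F: 103 > 27.26 → include.
Rate on top 3: 35.34. C: 62.2 > 35.34 → include.
Optimal diet: G, H, F, C — 4 of 4 types.

4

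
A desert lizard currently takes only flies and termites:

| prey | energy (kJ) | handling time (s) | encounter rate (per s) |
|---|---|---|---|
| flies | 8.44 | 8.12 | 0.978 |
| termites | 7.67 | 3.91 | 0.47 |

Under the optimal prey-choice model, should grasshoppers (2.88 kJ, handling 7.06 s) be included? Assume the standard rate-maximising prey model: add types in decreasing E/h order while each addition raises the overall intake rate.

On flies and termites alone, R = ΣλE/(1+Σλh) = 11.86/10.78 = 1.1 kJ/s.
Profitability of grasshoppers: 2.88/7.06 = 0.4079 kJ/s.
Since 0.4079 < R, time spent handling grasshoppers is better spent searching.

No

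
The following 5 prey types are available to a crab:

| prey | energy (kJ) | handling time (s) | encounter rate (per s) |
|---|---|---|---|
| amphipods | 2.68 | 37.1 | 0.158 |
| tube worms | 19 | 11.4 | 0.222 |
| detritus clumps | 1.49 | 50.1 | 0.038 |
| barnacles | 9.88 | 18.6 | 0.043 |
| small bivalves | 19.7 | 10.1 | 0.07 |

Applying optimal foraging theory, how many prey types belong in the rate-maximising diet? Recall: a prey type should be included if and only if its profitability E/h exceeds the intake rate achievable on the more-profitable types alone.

2

E/h in descending order: small bivalves 1.95, tube worms 1.67, barnacles 0.531, amphipods 0.0722, detritus clumps 0.0297 kJ/s. The optimal diet is the largest prefix of this list for which every included type satisfies E_i/h_i > R on the types above it.
Rate on top 1: 0.8079. tube worms: 1.67 > 0.8079 → include.
Rate on top 2: 1.321. barnacles: 0.531 < 1.321 → exclude; stop.
Optimal diet: small bivalves, tube worms — 2 of 5 types.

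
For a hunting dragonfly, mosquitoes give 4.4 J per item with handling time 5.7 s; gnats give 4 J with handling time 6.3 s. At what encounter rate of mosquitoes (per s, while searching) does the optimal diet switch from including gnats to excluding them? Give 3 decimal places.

0.813 per s

Drop gnats once their profitability E₂/h₂ falls below the rate achievable on mosquitoes alone: E₂/h₂ = λE₁/(1 + λh₁).
Solve for λ: λE₁h₂ = E₂(1 + λh₁) → λ(E₁h₂ − E₂h₁) = E₂ → λ = E₂/(E₁h₂ − E₂h₁).
λ = 4/(4.4×6.3 − 4×5.7) = 4/4.92 = 0.813 per s.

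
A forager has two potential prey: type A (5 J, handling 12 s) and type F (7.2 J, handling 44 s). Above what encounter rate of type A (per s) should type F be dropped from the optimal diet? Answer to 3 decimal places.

0.054 per s

The zero-one rule: include type F iff E₂/h₂ > λE₁/(1+λh₁). Equality gives the switch point.
λE₁h₂ = E₂ + λE₂h₁ ⇒ λ = E₂/(E₁h₂ − E₂h₁) = 7.2/(220 − 86.4) = 0.05389 per s.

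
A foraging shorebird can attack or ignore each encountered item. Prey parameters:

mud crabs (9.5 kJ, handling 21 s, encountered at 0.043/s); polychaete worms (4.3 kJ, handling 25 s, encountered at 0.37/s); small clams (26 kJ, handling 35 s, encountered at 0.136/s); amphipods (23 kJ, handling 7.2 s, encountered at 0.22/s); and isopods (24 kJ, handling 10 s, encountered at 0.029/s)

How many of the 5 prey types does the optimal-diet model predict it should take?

Profitabilities (E/h, kJ/s): amphipods 3.19, isopods 2.4, small clams 0.743, mud crabs 0.452, polychaete worms 0.172. Add prey in this order while the next type's profitability exceeds the intake rate on those already taken.
Rate on top 1: 1.958. isopods: 2.4 > 1.958 → include.
Rate on top 2: 2.003. small clams: 0.743 < 2.003 → exclude; stop.
Optimal diet: amphipods, isopods — 2 of 5 types.

2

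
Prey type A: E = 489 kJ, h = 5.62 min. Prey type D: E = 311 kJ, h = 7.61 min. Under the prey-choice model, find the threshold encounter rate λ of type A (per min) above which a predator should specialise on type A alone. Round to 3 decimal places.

The zero-one rule: include type D iff E₂/h₂ > λE₁/(1+λh₁). Equality gives the switch point.
λE₁h₂ = E₂ + λE₂h₁ ⇒ λ = E₂/(E₁h₂ − E₂h₁) = 311/(3721 − 1748) = 0.1576 per min.

0.158 per min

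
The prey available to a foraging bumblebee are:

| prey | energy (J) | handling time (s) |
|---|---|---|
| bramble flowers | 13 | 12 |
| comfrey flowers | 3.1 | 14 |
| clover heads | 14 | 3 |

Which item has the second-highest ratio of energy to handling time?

bramble flowers

In descending order of E/h:
clover heads: 14/3 = 4.67 J/s
bramble flowers: 13/12 = 1.08 J/s
comfrey flowers: 3.1/14 = 0.221 J/s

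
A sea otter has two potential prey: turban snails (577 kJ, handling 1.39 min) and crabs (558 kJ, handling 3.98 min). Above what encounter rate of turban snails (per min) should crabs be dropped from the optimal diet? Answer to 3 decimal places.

0.367 per min

At the threshold, the rate on turban snails alone equals the profitability of crabs: λ·577/(1 + λ·1.39) = 558/3.98 = 140.2.
Rearranging, λ(577 − 140.2×1.39) = 140.2, so λ = 140.2/382.1 = 0.3669 per min.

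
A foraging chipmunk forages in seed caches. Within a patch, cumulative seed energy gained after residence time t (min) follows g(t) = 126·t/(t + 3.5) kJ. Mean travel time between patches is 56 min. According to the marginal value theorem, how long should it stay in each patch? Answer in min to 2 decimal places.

Optimal t* satisfies g'(t*) = g(t*)/(T + t*).
g'(t) = 126·3.5/(t + 3.5)². Setting 126·3.5/(t+3.5)² = 126t/[(t+3.5)(56+t)] gives 3.5(56+t) = t(t+3.5), so t² = 3.5×56 = 196.
t* = √196 = 14 min.

14.00 min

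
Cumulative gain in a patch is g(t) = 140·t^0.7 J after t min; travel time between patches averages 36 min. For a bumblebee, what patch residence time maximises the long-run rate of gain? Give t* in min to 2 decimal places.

Maximise g(t)/(T+t): set derivative to zero → g'(t)(T+t) = g(t).
g'(t) = 0.7·140·t^-0.3. Setting 0.7·140·t^-0.3 = 140·t^0.7/(36+t) gives 0.7(36+t) = t, so 0.30·t = 0.7×36.
t* = 0.7×36/0.30 = 84 min.

84.00 min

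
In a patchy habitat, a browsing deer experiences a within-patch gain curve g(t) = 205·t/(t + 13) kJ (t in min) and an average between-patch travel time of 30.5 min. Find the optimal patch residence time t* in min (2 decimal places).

Maximise g(t)/(T+t): set derivative to zero → g'(t)(T+t) = g(t).
g'(t) = 205·13/(t + 13)². Setting 205·13/(t+13)² = 205t/[(t+13)(30.5+t)] gives 13(30.5+t) = t(t+13), so t² = 13×30.5 = 396.5.
t* = √396.5 = 19.91 min.

19.91 min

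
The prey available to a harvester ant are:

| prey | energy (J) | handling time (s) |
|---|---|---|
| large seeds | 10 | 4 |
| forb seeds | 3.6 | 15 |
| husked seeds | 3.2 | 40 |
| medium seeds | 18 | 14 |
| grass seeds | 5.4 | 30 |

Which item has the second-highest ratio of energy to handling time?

Profitability E/h (J/s): large seeds = 10/4 = 2.5, forb seeds = 3.6/15 = 0.24, husked seeds = 3.2/40 = 0.08, medium seeds = 18/14 = 1.29, grass seeds = 5.4/30 = 0.18.
Ranked: large seeds > medium seeds > forb seeds > grass seeds > husked seeds.

medium seeds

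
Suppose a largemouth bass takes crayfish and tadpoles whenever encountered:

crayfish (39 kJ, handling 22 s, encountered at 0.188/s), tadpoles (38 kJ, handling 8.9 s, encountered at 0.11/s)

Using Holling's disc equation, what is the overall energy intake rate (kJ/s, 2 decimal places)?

1.88 kJ/s

R = Σλ_iE_i / (1 + Σλ_ih_i)
Numerator: 0.188×39 + 0.11×38 = 11.51
Denominator: 1 + 0.188×22 + 0.11×8.9 = 6.115
R = 11.51/6.115 = 1.883 kJ/s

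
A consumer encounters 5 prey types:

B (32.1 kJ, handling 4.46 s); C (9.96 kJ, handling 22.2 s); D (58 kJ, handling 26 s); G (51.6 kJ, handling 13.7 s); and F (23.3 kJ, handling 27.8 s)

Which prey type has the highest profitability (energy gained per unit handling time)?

Profitability E/h (kJ/s): B = 32.1/4.46 = 7.2, C = 9.96/22.2 = 0.449, D = 58/26 = 2.23, G = 51.6/13.7 = 3.77, F = 23.3/27.8 = 0.838.
Ranked: B > G > D > F > C.

B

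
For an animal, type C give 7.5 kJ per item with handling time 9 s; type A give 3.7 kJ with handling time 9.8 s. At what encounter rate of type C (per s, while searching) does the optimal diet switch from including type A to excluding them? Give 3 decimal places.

0.092 per s

The zero-one rule: include type A iff E₂/h₂ > λE₁/(1+λh₁). Equality gives the switch point.
λE₁h₂ = E₂ + λE₂h₁ ⇒ λ = E₂/(E₁h₂ − E₂h₁) = 3.7/(73.5 − 33.3) = 0.09204 per s.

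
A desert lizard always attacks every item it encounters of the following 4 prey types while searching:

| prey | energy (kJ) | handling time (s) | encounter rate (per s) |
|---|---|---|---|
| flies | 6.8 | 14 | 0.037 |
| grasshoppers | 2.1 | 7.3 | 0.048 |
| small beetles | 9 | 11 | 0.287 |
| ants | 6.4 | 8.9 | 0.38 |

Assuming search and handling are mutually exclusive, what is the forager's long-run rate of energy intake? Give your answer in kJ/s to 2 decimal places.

R = Σλ_iE_i / (1 + Σλ_ih_i)
Numerator: 0.037×6.8 + 0.048×2.1 + 0.287×9 + 0.38×6.4 = 5.367
Denominator: 1 + 0.037×14 + 0.048×7.3 + 0.287×11 + 0.38×8.9 = 8.407
R = 5.367/8.407 = 0.6384 kJ/s

0.64 kJ/s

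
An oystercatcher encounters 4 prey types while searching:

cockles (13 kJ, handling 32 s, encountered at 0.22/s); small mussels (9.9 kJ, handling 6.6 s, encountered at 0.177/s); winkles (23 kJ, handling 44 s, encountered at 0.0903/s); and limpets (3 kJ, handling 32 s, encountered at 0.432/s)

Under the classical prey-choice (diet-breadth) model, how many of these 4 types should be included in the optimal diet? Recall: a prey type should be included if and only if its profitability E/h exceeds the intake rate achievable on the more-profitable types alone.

Rank by E/h (kJ/s): small mussels 1.5, winkles 0.523, cockles 0.406, limpets 0.0938. Include each in turn until the next type's E/h falls below the running intake rate.
Rate on top 1: 0.8082. winkles: 0.523 < 0.8082 → exclude; stop.
Optimal diet: small mussels — 1 of 4 types.

1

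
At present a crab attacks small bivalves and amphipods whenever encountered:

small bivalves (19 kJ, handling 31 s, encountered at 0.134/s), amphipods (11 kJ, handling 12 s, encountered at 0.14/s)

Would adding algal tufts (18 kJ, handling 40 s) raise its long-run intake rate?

No

On small bivalves and amphipods alone, R = ΣλE/(1+Σλh) = 4.086/6.834 = 0.5979 kJ/s.
Profitability of algal tufts: 18/40 = 0.45 kJ/s.
0.45 < 0.5979, so adding algal tufts would lower the average — exclude it.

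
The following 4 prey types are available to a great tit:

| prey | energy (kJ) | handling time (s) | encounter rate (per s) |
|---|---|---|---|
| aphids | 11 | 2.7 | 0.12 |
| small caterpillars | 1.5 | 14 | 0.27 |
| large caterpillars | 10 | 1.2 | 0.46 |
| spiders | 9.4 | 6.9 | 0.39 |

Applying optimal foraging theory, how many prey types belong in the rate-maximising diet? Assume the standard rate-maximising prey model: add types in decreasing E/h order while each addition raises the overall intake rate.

2

E/h in descending order: large caterpillars 8.33, aphids 4.07, spiders 1.36, small caterpillars 0.107 kJ/s. The optimal diet is the largest prefix of this list for which every included type satisfies E_i/h_i > R on the types above it.
Rate on top 1: 2.964. aphids: 4.07 > 2.964 → include.
Rate on top 2: 3.156. spiders: 1.36 < 3.156 → exclude; stop.
Optimal diet: large caterpillars, aphids — 2 of 4 types.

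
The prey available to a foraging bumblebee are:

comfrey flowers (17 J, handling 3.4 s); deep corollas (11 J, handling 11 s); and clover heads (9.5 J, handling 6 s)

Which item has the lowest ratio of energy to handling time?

Profitability E/h (J/s): comfrey flowers = 17/3.4 = 5, deep corollas = 11/11 = 1, clover heads = 9.5/6 = 1.58.
Ranked: comfrey flowers > clover heads > deep corollas.

deep corollas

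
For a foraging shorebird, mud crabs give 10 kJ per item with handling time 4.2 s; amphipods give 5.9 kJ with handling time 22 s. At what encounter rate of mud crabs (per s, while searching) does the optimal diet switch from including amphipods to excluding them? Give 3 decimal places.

0.030 per s

The zero-one rule: include amphipods iff E₂/h₂ > λE₁/(1+λh₁). Equality gives the switch point.
λE₁h₂ = E₂ + λE₂h₁ ⇒ λ = E₂/(E₁h₂ − E₂h₁) = 5.9/(220 − 24.78) = 0.03022 per s.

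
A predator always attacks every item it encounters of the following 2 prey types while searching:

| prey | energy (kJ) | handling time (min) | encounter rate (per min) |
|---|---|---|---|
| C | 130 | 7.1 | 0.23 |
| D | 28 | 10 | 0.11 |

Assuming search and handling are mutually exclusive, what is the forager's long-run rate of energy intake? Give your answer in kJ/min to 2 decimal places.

8.83 kJ/min

R = Σλ_iE_i / (1 + Σλ_ih_i)
Numerator: 0.23×130 + 0.11×28 = 32.98
Denominator: 1 + 0.23×7.1 + 0.11×10 = 3.733
R = 32.98/3.733 = 8.835 kJ/min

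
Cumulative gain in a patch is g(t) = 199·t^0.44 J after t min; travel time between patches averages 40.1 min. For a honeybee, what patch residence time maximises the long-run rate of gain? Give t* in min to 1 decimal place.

31.5 min

Optimal t* satisfies g'(t*) = g(t*)/(T + t*).
g'(t) = 0.44·199·t^-0.56. Setting 0.44·199·t^-0.56 = 199·t^0.44/(40.1+t) gives 0.44(40.1+t) = t, so 0.56·t = 0.44×40.1.
t* = 0.44×40.1/0.56 = 31.51 min.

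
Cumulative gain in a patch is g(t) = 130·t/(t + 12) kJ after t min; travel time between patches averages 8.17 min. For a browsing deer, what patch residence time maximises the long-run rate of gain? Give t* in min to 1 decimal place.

Maximise g(t)/(T+t): set derivative to zero → g'(t)(T+t) = g(t).
g'(t) = 130·12/(t + 12)². Setting 130·12/(t+12)² = 130t/[(t+12)(8.17+t)] gives 12(8.17+t) = t(t+12), so t² = 12×8.17 = 98.04.
t* = √98.04 = 9.902 min.

9.9 min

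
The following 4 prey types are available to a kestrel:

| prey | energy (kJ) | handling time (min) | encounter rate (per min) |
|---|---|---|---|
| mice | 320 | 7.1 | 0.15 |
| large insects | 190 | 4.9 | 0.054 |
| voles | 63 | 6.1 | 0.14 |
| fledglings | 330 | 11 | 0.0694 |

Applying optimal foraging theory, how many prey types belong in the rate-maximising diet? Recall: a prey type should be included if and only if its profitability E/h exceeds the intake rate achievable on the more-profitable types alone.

Profitabilities (E/h, kJ/min): mice 45.1, large insects 38.8, fledglings 30, voles 10.3. Add prey in this order while the next type's profitability exceeds the intake rate on those already taken.
Rate on top 1: 23.24. large insects: 38.8 > 23.24 → include.
Rate on top 2: 25.01. fledglings: 30 > 25.01 → include.
Rate on top 3: 26.24. voles: 10.3 < 26.24 → exclude; stop.
Optimal diet: mice, large insects, fledglings — 3 of 4 types.

3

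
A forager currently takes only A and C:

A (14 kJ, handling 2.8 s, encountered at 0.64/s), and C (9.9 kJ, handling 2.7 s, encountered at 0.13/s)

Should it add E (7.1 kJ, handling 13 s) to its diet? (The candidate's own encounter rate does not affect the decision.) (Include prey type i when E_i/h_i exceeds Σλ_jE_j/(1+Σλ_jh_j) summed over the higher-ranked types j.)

No

Current rate: (0.64×14 + 0.13×9.9)/(1 + 0.64×2.8 + 0.13×2.7) = 3.26 kJ/s.
Profitability of E: 7.1/13 = 0.5462 kJ/s.
Since 0.5462 < R, time spent handling E is better spent searching.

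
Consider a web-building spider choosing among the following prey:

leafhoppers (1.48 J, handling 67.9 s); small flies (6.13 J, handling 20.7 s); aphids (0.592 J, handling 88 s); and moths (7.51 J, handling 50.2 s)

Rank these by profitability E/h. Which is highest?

Profitability E/h (J/s): leafhoppers = 1.48/67.9 = 0.0218, small flies = 6.13/20.7 = 0.296, aphids = 0.592/88 = 0.00673, moths = 7.51/50.2 = 0.15.
Ranked: small flies > moths > leafhoppers > aphids.

small flies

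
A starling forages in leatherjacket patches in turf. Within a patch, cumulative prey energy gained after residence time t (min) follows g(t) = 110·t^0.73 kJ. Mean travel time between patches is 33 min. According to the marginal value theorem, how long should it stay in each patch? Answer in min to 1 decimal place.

89.2 min

Optimal t* satisfies g'(t*) = g(t*)/(T + t*).
g'(t) = 0.73·110·t^-0.27. Setting 0.73·110·t^-0.27 = 110·t^0.73/(33+t) gives 0.73(33+t) = t, so 0.27·t = 0.73×33.
t* = 0.73×33/0.27 = 89.22 min.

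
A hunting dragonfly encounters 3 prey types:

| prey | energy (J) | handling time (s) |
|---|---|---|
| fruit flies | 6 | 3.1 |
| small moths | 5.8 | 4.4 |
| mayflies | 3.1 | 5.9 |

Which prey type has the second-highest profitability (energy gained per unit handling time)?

small moths

Profitability E/h (J/s): fruit flies = 6/3.1 = 1.94, small moths = 5.8/4.4 = 1.32, mayflies = 3.1/5.9 = 0.525.
Ranked: fruit flies > small moths > mayflies.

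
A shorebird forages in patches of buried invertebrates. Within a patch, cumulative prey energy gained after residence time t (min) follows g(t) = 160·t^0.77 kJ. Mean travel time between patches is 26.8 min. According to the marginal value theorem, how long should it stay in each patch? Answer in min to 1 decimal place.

89.7 min

By the marginal value theorem, leave when the instantaneous gain rate g'(t) equals the habitat-wide average g(t)/(T + t).
g'(t) = 0.77·160·t^-0.23. Setting 0.77·160·t^-0.23 = 160·t^0.77/(26.8+t) gives 0.77(26.8+t) = t, so 0.23·t = 0.77×26.8.
t* = 0.77×26.8/0.23 = 89.72 min.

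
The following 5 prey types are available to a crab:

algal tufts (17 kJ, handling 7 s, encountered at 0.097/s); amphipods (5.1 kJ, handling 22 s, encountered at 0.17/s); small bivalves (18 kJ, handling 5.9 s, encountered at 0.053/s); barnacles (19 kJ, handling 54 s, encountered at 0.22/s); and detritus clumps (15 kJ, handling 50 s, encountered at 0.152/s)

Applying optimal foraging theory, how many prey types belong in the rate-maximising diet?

Rank by E/h (kJ/s): small bivalves 3.05, algal tufts 2.43, barnacles 0.352, detritus clumps 0.3, amphipods 0.232. Include each in turn until the next type's E/h falls below the running intake rate.
Rate on top 1: 0.7267. algal tufts: 2.43 > 0.7267 → include.
Rate on top 2: 1.307. barnacles: 0.352 < 1.307 → exclude; stop.
Optimal diet: small bivalves, algal tufts — 2 of 5 types.

2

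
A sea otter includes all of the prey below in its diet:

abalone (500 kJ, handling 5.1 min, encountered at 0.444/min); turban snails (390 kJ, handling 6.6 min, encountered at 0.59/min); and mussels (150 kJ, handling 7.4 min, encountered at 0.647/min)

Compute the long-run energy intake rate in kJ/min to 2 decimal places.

45.97 kJ/min

Energy encountered per unit search time: 0.444×500 + 0.59×390 + 0.647×150 = 549.1 kJ/min.
Handling time per unit search time: 0.444×5.1 + 0.59×6.6 + 0.647×7.4 = 10.95.
Rate = 549.1/(1 + 10.95) = 45.97 kJ/min.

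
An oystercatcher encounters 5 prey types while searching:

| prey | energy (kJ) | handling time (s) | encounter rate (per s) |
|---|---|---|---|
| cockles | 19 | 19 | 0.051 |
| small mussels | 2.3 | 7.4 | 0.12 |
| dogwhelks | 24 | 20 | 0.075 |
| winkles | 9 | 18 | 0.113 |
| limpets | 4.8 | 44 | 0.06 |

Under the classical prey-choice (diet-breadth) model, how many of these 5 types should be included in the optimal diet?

2

Rank by E/h (kJ/s): dogwhelks 1.2, cockles 1, winkles 0.5, small mussels 0.311, limpets 0.109. Include each in turn until the next type's E/h falls below the running intake rate.
Rate on top 1: 0.72. cockles: 1 > 0.72 → include.
Rate on top 2: 0.7982. winkles: 0.5 < 0.7982 → exclude; stop.
Optimal diet: dogwhelks, cockles — 2 of 5 types.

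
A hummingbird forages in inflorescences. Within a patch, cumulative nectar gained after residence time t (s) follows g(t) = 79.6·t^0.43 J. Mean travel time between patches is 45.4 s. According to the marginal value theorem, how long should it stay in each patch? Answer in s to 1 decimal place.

By the marginal value theorem, leave when the instantaneous gain rate g'(t) equals the habitat-wide average g(t)/(T + t).
g'(t) = 0.43·79.6·t^-0.57. Setting 0.43·79.6·t^-0.57 = 79.6·t^0.43/(45.4+t) gives 0.43(45.4+t) = t, so 0.57·t = 0.43×45.4.
t* = 0.43×45.4/0.57 = 34.25 s.

34.2 s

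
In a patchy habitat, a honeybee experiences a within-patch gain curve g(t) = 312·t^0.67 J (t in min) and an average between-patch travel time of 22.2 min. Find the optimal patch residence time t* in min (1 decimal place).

45.1 min

By the marginal value theorem, leave when the instantaneous gain rate g'(t) equals the habitat-wide average g(t)/(T + t).
g'(t) = 0.67·312·t^-0.33. Setting 0.67·312·t^-0.33 = 312·t^0.67/(22.2+t) gives 0.67(22.2+t) = t, so 0.33·t = 0.67×22.2.
t* = 0.67×22.2/0.33 = 45.07 min.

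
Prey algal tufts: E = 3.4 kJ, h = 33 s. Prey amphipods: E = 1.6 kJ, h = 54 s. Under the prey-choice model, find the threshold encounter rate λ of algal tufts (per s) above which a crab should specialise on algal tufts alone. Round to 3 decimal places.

0.012 per s

Drop amphipods once their profitability E₂/h₂ falls below the rate achievable on algal tufts alone: E₂/h₂ = λE₁/(1 + λh₁).
Solve for λ: λE₁h₂ = E₂(1 + λh₁) → λ(E₁h₂ − E₂h₁) = E₂ → λ = E₂/(E₁h₂ − E₂h₁).
λ = 1.6/(3.4×54 − 1.6×33) = 1.6/130.8 = 0.01223 per s.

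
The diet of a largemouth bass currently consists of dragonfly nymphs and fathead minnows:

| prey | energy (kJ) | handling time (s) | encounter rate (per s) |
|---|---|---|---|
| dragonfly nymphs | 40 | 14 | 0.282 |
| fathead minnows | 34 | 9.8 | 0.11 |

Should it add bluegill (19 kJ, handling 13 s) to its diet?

On dragonfly nymphs and fathead minnows alone, R = ΣλE/(1+Σλh) = 15.02/6.026 = 2.493 kJ/s.
bluegill: E/h = 19/13 = 1.462 kJ/s.
1.462 < 2.493, so adding bluegill would lower the average — exclude it.

No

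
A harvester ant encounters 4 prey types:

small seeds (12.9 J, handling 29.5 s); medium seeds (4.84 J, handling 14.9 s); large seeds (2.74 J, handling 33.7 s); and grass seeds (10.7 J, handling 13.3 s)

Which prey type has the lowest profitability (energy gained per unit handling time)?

Profitability E/h (J/s): small seeds = 12.9/29.5 = 0.437, medium seeds = 4.84/14.9 = 0.325, large seeds = 2.74/33.7 = 0.0813, grass seeds = 10.7/13.3 = 0.805.
Ranked: grass seeds > small seeds > medium seeds > large seeds.

large seeds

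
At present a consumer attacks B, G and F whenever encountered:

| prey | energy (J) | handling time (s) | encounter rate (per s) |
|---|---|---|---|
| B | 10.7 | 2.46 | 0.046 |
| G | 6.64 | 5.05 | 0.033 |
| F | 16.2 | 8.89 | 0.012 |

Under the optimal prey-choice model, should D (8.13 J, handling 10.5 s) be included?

Intake rate on the current diet: R = (0.046×10.7 + 0.033×6.64 + 0.012×16.2) / (1 + 0.046×2.46 + 0.033×5.05 + 0.012×8.89) = 0.9057/1.386 = 0.6532 J/s.
Profitability of D: 8.13/10.5 = 0.7743 J/s.
0.7743 > 0.6532, so adding D raises the average — include it.

Yes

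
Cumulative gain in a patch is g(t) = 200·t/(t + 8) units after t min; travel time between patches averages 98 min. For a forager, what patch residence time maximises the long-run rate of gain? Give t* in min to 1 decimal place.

Maximise g(t)/(T+t): set derivative to zero → g'(t)(T+t) = g(t).
g'(t) = 200·8/(t + 8)². Setting 200·8/(t+8)² = 200t/[(t+8)(98+t)] gives 8(98+t) = t(t+8), so t² = 8×98 = 784.
t* = √784 = 28 min.

28.0 min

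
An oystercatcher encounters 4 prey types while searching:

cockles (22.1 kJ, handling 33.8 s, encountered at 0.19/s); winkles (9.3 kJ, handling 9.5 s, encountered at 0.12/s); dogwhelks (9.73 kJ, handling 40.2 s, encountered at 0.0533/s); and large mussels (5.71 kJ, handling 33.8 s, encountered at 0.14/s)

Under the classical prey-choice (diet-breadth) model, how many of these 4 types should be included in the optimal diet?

2

Rank by E/h (kJ/s): winkles 0.979, cockles 0.654, dogwhelks 0.242, large mussels 0.169. Include each in turn until the next type's E/h falls below the running intake rate.
Rate on top 1: 0.5215. cockles: 0.654 > 0.5215 → include.
Rate on top 2: 0.6208. dogwhelks: 0.242 < 0.6208 → exclude; stop.
Optimal diet: winkles, cockles — 2 of 4 types.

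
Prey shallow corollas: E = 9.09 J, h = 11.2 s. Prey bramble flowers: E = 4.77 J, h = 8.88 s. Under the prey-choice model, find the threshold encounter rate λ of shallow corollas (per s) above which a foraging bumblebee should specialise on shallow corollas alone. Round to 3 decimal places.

0.175 per s

At the threshold, the rate on shallow corollas alone equals the profitability of bramble flowers: λ·9.09/(1 + λ·11.2) = 4.77/8.88 = 0.5372.
Rearranging, λ(9.09 − 0.5372×11.2) = 0.5372, so λ = 0.5372/3.074 = 0.1748 per s.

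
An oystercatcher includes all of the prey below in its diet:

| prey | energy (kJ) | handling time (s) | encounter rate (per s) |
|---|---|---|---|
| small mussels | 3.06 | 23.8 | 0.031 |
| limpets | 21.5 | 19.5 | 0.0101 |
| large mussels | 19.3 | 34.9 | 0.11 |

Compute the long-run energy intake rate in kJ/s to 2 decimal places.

R = (0.031×3.06 + 0.0101×21.5 + 0.11×19.3) / (1 + 0.031×23.8 + 0.0101×19.5 + 0.11×34.9) = 2.435/5.774 = 0.4217 kJ/s.

0.42 kJ/s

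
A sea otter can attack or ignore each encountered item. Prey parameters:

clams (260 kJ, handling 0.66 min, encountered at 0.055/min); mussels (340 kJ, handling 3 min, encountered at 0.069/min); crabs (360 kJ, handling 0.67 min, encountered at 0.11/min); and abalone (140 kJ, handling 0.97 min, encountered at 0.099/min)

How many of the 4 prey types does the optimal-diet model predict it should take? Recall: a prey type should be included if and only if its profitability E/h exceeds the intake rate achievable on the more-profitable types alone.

4

Profitabilities (E/h, kJ/min): crabs 537, clams 394, abalone 144, mussels 113. Add prey in this order while the next type's profitability exceeds the intake rate on those already taken.
Rate on top 1: 36.88. clams: 394 > 36.88 → include.
Rate on top 2: 48.56. abalone: 144 > 48.56 → include.
Rate on top 3: 56.18. mussels: 113 > 56.18 → include.
Optimal diet: crabs, clams, abalone, mussels — 4 of 4 types.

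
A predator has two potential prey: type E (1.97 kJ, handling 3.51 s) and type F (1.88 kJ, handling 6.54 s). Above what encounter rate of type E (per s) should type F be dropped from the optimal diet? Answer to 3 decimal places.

0.299 per s

Drop type F once their profitability E₂/h₂ falls below the rate achievable on type E alone: E₂/h₂ = λE₁/(1 + λh₁).
Solve for λ: λE₁h₂ = E₂(1 + λh₁) → λ(E₁h₂ − E₂h₁) = E₂ → λ = E₂/(E₁h₂ − E₂h₁).
λ = 1.88/(1.97×6.54 − 1.88×3.51) = 1.88/6.285 = 0.2991 per s.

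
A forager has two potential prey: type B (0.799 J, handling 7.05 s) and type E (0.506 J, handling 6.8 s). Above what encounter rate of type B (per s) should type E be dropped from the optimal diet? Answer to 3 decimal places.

0.271 per s

At the threshold, the rate on type B alone equals the profitability of type E: λ·0.799/(1 + λ·7.05) = 0.506/6.8 = 0.07441.
Rearranging, λ(0.799 − 0.07441×7.05) = 0.07441, so λ = 0.07441/0.2744 = 0.2712 per s.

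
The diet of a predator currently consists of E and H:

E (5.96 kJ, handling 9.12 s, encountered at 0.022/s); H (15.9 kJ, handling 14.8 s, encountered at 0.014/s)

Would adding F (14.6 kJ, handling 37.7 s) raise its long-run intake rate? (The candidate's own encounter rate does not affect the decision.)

Current rate: (0.022×5.96 + 0.014×15.9)/(1 + 0.022×9.12 + 0.014×14.8) = 0.2513 kJ/s.
Profitability of F: 14.6/37.7 = 0.3873 kJ/s.
Since 0.3873 > R, including F increases the long-run rate.

Yes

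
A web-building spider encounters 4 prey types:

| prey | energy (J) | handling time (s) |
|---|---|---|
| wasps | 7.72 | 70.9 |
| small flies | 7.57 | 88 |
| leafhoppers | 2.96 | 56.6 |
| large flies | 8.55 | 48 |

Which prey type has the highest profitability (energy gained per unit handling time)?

large flies

Profitability E/h (J/s): wasps = 7.72/70.9 = 0.109, small flies = 7.57/88 = 0.086, leafhoppers = 2.96/56.6 = 0.0523, large flies = 8.55/48 = 0.178.
Ranked: large flies > wasps > small flies > leafhoppers.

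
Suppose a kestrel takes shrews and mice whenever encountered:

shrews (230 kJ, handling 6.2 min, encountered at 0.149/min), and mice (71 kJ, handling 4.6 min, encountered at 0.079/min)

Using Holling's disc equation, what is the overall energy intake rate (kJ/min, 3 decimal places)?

17.436 kJ/min

R = (0.149×230 + 0.079×71) / (1 + 0.149×6.2 + 0.079×4.6) = 39.88/2.287 = 17.44 kJ/min.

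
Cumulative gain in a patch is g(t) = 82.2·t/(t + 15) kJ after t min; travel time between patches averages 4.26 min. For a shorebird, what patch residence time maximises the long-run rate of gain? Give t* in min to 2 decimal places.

7.99 min

By the marginal value theorem, leave when the instantaneous gain rate g'(t) equals the habitat-wide average g(t)/(T + t).
g'(t) = 82.2·15/(t + 15)². Setting 82.2·15/(t+15)² = 82.2t/[(t+15)(4.26+t)] gives 15(4.26+t) = t(t+15), so t² = 15×4.26 = 63.9.
t* = √63.9 = 7.994 min.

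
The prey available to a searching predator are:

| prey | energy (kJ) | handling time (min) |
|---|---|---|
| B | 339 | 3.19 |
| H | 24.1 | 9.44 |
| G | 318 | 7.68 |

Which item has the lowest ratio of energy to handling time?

Profitability E/h (kJ/min): B = 339/3.19 = 106, H = 24.1/9.44 = 2.55, G = 318/7.68 = 41.4.
Ranked: B > G > H.

H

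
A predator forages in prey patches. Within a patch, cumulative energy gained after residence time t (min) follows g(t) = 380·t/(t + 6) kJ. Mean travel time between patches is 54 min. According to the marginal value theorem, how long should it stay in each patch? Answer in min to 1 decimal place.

18.0 min

Optimal t* satisfies g'(t*) = g(t*)/(T + t*).
g'(t) = 380·6/(t + 6)². Setting 380·6/(t+6)² = 380t/[(t+6)(54+t)] gives 6(54+t) = t(t+6), so t² = 6×54 = 324.
t* = √324 = 18 min.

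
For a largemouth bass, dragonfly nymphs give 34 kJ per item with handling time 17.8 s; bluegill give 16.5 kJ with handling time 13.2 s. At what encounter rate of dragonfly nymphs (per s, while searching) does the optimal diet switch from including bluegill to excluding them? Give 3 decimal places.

At the threshold, the rate on dragonfly nymphs alone equals the profitability of bluegill: λ·34/(1 + λ·17.8) = 16.5/13.2 = 1.25.
Rearranging, λ(34 − 1.25×17.8) = 1.25, so λ = 1.25/11.75 = 0.1064 per s.

0.106 per s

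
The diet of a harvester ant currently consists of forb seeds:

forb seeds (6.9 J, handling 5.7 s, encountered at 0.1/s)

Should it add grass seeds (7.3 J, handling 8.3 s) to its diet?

On forb seeds alone, R = ΣλE/(1+Σλh) = 0.69/1.57 = 0.4395 J/s.
grass seeds: E/h = 7.3/8.3 = 0.8795 J/s.
0.8795 > 0.4395, so adding grass seeds raises the average — include it.

Yes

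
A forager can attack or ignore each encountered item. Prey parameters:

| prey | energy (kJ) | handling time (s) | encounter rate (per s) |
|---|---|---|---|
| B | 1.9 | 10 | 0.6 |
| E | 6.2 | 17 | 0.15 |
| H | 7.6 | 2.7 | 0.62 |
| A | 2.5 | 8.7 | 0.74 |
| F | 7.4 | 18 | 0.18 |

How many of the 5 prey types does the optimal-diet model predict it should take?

1

Rank by E/h (kJ/s): H 2.81, F 0.411, E 0.365, A 0.287, B 0.19. Include each in turn until the next type's E/h falls below the running intake rate.
Rate on top 1: 1.762. F: 0.411 < 1.762 → exclude; stop.
Optimal diet: H — 1 of 5 types.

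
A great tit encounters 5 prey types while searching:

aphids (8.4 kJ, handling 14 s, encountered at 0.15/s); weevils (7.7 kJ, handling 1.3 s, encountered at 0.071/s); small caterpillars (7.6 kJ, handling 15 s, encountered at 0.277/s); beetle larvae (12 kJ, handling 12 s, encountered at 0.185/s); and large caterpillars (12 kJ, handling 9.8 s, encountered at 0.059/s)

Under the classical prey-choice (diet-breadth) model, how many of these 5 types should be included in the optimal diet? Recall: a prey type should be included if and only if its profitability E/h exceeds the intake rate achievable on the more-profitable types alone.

3

Profitabilities (E/h, kJ/s): weevils 5.92, large caterpillars 1.22, beetle larvae 1, aphids 0.6, small caterpillars 0.507. Add prey in this order while the next type's profitability exceeds the intake rate on those already taken.
Rate on top 1: 0.5005. large caterpillars: 1.22 > 0.5005 → include.
Rate on top 2: 0.7511. beetle larvae: 1 > 0.7511 → include.
Rate on top 3: 0.8931. aphids: 0.6 < 0.8931 → exclude; stop.
Optimal diet: weevils, large caterpillars, beetle larvae — 3 of 5 types.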